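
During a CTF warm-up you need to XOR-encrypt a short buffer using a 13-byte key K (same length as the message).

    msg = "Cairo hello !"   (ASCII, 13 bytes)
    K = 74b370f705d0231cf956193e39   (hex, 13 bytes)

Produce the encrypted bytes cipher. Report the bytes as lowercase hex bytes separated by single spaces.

37 d2 19 85 6a f0 4b 79 95 3a 76 1e 18

43 ⊕ 74 = 37
61 ⊕ b3 = d2
69 ⊕ 70 = 19
72 ⊕ f7 = 85
6f ⊕ 05 = 6a
20 ⊕ d0 = f0
68 ⊕ 23 = 4b
65 ⊕ 1c = 79
6c ⊕ f9 = 95
6c ⊕ 56 = 3a
6f ⊕ 19 = 76
20 ⊕ 3e = 1e
21 ⊕ 39 = 18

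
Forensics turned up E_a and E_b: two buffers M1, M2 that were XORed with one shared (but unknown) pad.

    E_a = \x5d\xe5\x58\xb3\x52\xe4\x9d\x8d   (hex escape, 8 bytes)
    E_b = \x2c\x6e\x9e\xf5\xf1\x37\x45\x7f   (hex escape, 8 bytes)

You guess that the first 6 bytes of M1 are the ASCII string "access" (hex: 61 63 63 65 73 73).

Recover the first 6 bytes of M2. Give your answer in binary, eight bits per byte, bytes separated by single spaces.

First, E_a ⊕ E_b = (M1 ⊕ K) ⊕ (M2 ⊕ K) = M1 ⊕ M2, so the key drops out. Then M2 = (M1 ⊕ M2) ⊕ M1 over the first 6 bytes.
byte 0: (5d ⊕ 2c) ⊕ 61 = 71 ⊕ 61 = 10
byte 1: (e5 ⊕ 6e) ⊕ 63 = 8b ⊕ 63 = e8
byte 2: (58 ⊕ 9e) ⊕ 63 = c6 ⊕ 63 = a5
byte 3: (b3 ⊕ f5) ⊕ 65 = 46 ⊕ 65 = 23
byte 4: (52 ⊕ f1) ⊕ 73 = a3 ⊕ 73 = d0
byte 5: (e4 ⊕ 37) ⊕ 73 = d3 ⊕ 73 = a0

00010000 11101000 10100101 00100011 11010000 10100000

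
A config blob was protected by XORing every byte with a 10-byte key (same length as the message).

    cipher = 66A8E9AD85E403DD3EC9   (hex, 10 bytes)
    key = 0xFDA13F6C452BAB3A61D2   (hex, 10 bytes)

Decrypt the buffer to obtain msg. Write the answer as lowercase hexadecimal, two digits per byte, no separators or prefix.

9b09d6c1c0cfa8e75f1b

XOR is its own inverse, so applying the key byte-wise gives the result directly.
66 XOR fd = 9b
a8 XOR a1 = 09
e9 XOR 3f = d6
ad XOR 6c = c1
85 XOR 45 = c0
e4 XOR 2b = cf
03 XOR ab = a8
dd XOR 3a = e7
3e XOR 61 = 5f
c9 XOR d2 = 1b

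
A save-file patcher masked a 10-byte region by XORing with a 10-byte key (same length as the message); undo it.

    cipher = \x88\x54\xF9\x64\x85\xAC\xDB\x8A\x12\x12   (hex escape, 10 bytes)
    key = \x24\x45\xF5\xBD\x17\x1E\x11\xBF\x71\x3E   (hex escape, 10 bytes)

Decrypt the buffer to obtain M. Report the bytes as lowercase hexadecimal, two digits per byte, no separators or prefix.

ac110cd992b2ca35632c

byte 0: 88 ^ 24 = ac
byte 1: 54 ^ 45 = 11
byte 2: f9 ^ f5 = 0c
byte 3: 64 ^ bd = d9
byte 4: 85 ^ 17 = 92
byte 5: ac ^ 1e = b2
byte 6: db ^ 11 = ca
byte 7: 8a ^ bf = 35
byte 8: 12 ^ 71 = 63
byte 9: 12 ^ 3e = 2c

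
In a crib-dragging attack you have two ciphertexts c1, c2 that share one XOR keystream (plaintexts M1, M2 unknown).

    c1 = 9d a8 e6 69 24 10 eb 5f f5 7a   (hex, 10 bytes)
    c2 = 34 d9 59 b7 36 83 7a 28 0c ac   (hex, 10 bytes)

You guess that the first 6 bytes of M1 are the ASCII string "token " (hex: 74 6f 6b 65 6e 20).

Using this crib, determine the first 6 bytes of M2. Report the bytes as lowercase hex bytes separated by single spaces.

First, c1 ⊕ c2 = (M1 ⊕ K) ⊕ (M2 ⊕ K) = M1 ⊕ M2, so the key drops out. Then M2 = (M1 ⊕ M2) ⊕ M1 over the first 6 bytes.
byte 0: (9d xor 34) xor 74 = a9 xor 74 = dd
byte 1: (a8 xor d9) xor 6f = 71 xor 6f = 1e
byte 2: (e6 xor 59) xor 6b = bf xor 6b = d4
byte 3: (69 xor b7) xor 65 = de xor 65 = bb
byte 4: (24 xor 36) xor 6e = 12 xor 6e = 7c
byte 5: (10 xor 83) xor 20 = 93 xor 20 = b3

dd 1e d4 bb 7c b3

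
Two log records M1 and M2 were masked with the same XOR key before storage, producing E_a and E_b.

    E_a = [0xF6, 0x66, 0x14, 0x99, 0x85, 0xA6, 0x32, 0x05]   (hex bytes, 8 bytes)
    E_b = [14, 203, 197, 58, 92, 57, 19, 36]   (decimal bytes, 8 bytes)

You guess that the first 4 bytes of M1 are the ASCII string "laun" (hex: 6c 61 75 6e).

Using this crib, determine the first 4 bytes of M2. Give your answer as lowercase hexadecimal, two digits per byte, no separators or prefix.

First, E_a ⊕ E_b = (M1 ⊕ K) ⊕ (M2 ⊕ K) = M1 ⊕ M2, so the key drops out. Then M2 = (M1 ⊕ M2) ⊕ M1 over the first 4 bytes.
byte 0: (f6 XOR 0e) XOR 6c = f8 XOR 6c = 94
byte 1: (66 XOR cb) XOR 61 = ad XOR 61 = cc
byte 2: (14 XOR c5) XOR 75 = d1 XOR 75 = a4
byte 3: (99 XOR 3a) XOR 6e = a3 XOR 6e = cd

94cca4cd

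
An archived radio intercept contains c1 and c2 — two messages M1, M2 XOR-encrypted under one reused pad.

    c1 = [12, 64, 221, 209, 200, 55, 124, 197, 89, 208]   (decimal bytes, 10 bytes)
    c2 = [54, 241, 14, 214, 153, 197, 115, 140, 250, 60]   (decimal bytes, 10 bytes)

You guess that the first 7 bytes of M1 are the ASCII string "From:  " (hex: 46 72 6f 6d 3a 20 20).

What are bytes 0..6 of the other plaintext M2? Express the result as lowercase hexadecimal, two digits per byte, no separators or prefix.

First, c1 ⊕ c2 = (M1 ⊕ K) ⊕ (M2 ⊕ K) = M1 ⊕ M2, so the key drops out. Then M2 = (M1 ⊕ M2) ⊕ M1 over the first 7 bytes.
byte 0: (0c XOR 36) XOR 46 = 3a XOR 46 = 7c
byte 1: (40 XOR f1) XOR 72 = b1 XOR 72 = c3
byte 2: (dd XOR 0e) XOR 6f = d3 XOR 6f = bc
byte 3: (d1 XOR d6) XOR 6d = 07 XOR 6d = 6a
byte 4: (c8 XOR 99) XOR 3a = 51 XOR 3a = 6b
byte 5: (37 XOR c5) XOR 20 = f2 XOR 20 = d2
byte 6: (7c XOR 73) XOR 20 = 0f XOR 20 = 2f

7cc3bc6a6bd22f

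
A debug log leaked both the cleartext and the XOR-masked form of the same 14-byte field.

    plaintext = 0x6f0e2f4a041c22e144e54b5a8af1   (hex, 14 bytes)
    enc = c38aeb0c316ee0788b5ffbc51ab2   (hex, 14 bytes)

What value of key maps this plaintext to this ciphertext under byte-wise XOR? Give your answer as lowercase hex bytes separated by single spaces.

ac 84 c4 46 35 72 c2 99 cf ba b0 9f 90 43

Since enc = plaintext ⊕ key, XORing both sides with plaintext gives key = plaintext ⊕ enc.
byte 0: 6f XOR c3 = ac
byte 1: 0e XOR 8a = 84
byte 2: 2f XOR eb = c4
byte 3: 4a XOR 0c = 46
byte 4: 04 XOR 31 = 35
byte 5: 1c XOR 6e = 72
byte 6: 22 XOR e0 = c2
byte 7: e1 XOR 78 = 99
byte 8: 44 XOR 8b = cf
byte 9: e5 XOR 5f = ba
byte 10: 4b XOR fb = b0
byte 11: 5a XOR c5 = 9f
byte 12: 8a XOR 1a = 90
byte 13: f1 XOR b2 = 43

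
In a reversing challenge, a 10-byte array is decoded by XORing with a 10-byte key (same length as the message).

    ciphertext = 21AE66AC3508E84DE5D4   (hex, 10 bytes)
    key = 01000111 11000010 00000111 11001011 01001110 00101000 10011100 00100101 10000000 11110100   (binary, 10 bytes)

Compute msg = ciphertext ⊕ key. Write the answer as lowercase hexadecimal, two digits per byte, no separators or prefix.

666c61677b2074686520

XOR is its own inverse, so applying the key byte-wise gives the result directly.
21 ^ 47 = 66
ae ^ c2 = 6c
66 ^ 07 = 61
ac ^ cb = 67
35 ^ 4e = 7b
08 ^ 28 = 20
e8 ^ 9c = 74
4d ^ 25 = 68
e5 ^ 80 = 65
d4 ^ f4 = 20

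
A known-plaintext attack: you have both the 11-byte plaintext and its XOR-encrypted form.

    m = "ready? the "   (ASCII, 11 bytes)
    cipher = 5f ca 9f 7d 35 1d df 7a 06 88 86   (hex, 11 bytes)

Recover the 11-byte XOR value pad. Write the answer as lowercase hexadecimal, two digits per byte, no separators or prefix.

2daffe194c22ff0e6eeda6

Since cipher = m ⊕ pad, XORing both sides with m gives pad = m ⊕ cipher.
72 ⊕ 5f = 2d
65 ⊕ ca = af
61 ⊕ 9f = fe
64 ⊕ 7d = 19
79 ⊕ 35 = 4c
3f ⊕ 1d = 22
20 ⊕ df = ff
74 ⊕ 7a = 0e
68 ⊕ 06 = 6e
65 ⊕ 88 = ed
20 ⊕ 86 = a6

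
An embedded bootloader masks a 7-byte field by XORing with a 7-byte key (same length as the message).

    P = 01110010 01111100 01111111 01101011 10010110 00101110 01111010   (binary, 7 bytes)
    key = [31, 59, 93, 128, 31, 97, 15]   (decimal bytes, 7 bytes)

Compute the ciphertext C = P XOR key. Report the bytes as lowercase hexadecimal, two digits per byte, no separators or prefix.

6d4722eb894f75

72 XOR 1f = 6d
7c XOR 3b = 47
7f XOR 5d = 22
6b XOR 80 = eb
96 XOR 1f = 89
2e XOR 61 = 4f
7a XOR 0f = 75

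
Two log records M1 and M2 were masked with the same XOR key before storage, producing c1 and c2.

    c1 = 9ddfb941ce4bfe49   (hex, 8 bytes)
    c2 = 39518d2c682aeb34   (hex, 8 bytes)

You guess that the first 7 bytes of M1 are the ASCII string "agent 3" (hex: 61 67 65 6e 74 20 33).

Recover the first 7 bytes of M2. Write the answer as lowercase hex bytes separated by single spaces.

c5 e9 51 03 d2 41 26

First, c1 ⊕ c2 = (M1 ⊕ K) ⊕ (M2 ⊕ K) = M1 ⊕ M2, so the key drops out. Then M2 = (M1 ⊕ M2) ⊕ M1 over the first 7 bytes.
byte 0: (9d ^ 39) ^ 61 = a4 ^ 61 = c5
byte 1: (df ^ 51) ^ 67 = 8e ^ 67 = e9
byte 2: (b9 ^ 8d) ^ 65 = 34 ^ 65 = 51
byte 3: (41 ^ 2c) ^ 6e = 6d ^ 6e = 03
byte 4: (ce ^ 68) ^ 74 = a6 ^ 74 = d2
byte 5: (4b ^ 2a) ^ 20 = 61 ^ 20 = 41
byte 6: (fe ^ eb) ^ 33 = 15 ^ 33 = 26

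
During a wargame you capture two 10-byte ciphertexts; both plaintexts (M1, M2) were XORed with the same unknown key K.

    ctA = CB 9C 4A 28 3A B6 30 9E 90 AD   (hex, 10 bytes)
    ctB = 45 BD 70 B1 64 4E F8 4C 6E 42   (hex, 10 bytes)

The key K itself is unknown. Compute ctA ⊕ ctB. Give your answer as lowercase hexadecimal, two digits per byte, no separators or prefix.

ctA ⊕ ctB = (M1 ⊕ K) ⊕ (M2 ⊕ K) = M1 ⊕ M2 — the shared key cancels under XOR.
11001011 xor 01000101 = 10001110
10011100 xor 10111101 = 00100001
01001010 xor 01110000 = 00111010
00101000 xor 10110001 = 10011001
00111010 xor 01100100 = 01011110
10110110 xor 01001110 = 11111000
00110000 xor 11111000 = 11001000
10011110 xor 01001100 = 11010010
10010000 xor 01101110 = 11111110
10101101 xor 01000010 = 11101111

8e213a995ef8c8d2feef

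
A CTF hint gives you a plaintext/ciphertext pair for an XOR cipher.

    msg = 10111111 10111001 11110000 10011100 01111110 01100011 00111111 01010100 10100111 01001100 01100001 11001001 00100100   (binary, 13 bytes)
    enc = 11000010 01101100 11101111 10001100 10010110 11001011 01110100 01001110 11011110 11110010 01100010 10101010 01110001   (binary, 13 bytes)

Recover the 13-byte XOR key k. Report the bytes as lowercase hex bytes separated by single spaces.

Since enc = msg ⊕ k, XORing both sides with msg gives k = msg ⊕ enc.
byte 0: 191 ^ 194 = 125
byte 1: 185 ^ 108 = 213
byte 2: 240 ^ 239 =  31
byte 3: 156 ^ 140 =  16
byte 4: 126 ^ 150 = 232
byte 5:  99 ^ 203 = 168
byte 6:  63 ^ 116 =  75
byte 7:  84 ^  78 =  26
byte 8: 167 ^ 222 = 121
byte 9:  76 ^ 242 = 190
byte 10:  97 ^  98 =   3
byte 11: 201 ^ 170 =  99
byte 12:  36 ^ 113 =  85

7d d5 1f 10 e8 a8 4b 1a 79 be 03 63 55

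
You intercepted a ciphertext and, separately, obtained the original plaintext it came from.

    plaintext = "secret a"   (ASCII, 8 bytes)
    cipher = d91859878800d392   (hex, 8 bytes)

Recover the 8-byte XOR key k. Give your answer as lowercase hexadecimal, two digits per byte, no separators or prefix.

aa7d3af5ed74f3f3

Since cipher = plaintext ⊕ k, XORing both sides with plaintext gives k = plaintext ⊕ cipher.
01110011 xor 11011001 = 10101010
01100101 xor 00011000 = 01111101
01100011 xor 01011001 = 00111010
01110010 xor 10000111 = 11110101
01100101 xor 10001000 = 11101101
01110100 xor 00000000 = 01110100
00100000 xor 11010011 = 11110011
01100001 xor 10010010 = 11110011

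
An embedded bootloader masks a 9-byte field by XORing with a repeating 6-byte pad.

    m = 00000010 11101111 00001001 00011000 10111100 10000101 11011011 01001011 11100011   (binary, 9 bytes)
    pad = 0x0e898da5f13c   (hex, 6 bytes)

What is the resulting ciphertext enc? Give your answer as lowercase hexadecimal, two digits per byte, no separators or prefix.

0c6684bd4db9d5c26e

The 6-byte key repeats, so the effective keystream is 0e 89 8d a5 f1 3c 0e 89 8d.
byte 0: 00000010 xor 00001110 = 00001100
byte 1: 11101111 xor 10001001 = 01100110
byte 2: 00001001 xor 10001101 = 10000100
byte 3: 00011000 xor 10100101 = 10111101
byte 4: 10111100 xor 11110001 = 01001101
byte 5: 10000101 xor 00111100 = 10111001
byte 6: 11011011 xor 00001110 = 11010101
byte 7: 01001011 xor 10001001 = 11000010
byte 8: 11100011 xor 10001101 = 01101110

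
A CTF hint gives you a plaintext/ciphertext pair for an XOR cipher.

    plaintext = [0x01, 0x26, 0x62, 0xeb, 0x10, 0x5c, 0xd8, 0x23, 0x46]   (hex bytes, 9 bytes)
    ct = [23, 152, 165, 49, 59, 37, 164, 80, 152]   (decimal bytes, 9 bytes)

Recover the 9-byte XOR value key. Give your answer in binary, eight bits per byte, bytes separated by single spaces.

00010110 10111110 11000111 11011010 00101011 01111001 01111100 01110011 11011110

Since ct = plaintext ⊕ key, XORing both sides with plaintext gives key = plaintext ⊕ ct.
byte 0: 01 XOR 17 = 16
byte 1: 26 XOR 98 = be
byte 2: 62 XOR a5 = c7
byte 3: eb XOR 31 = da
byte 4: 10 XOR 3b = 2b
byte 5: 5c XOR 25 = 79
byte 6: d8 XOR a4 = 7c
byte 7: 23 XOR 50 = 73
byte 8: 46 XOR 98 = de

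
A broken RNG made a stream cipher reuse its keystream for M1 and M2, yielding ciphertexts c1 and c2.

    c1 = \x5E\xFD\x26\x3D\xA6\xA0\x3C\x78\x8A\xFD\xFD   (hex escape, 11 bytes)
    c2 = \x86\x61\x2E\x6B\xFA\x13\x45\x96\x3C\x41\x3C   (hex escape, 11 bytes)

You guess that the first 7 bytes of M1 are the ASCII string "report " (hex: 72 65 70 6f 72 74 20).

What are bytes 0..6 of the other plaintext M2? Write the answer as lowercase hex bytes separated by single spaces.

aa f9 78 39 2e c7 59

First, c1 ⊕ c2 = (M1 ⊕ K) ⊕ (M2 ⊕ K) = M1 ⊕ M2, so the key drops out. Then M2 = (M1 ⊕ M2) ⊕ M1 over the first 7 bytes.
byte 0: (5e ⊕ 86) ⊕ 72 = d8 ⊕ 72 = aa
byte 1: (fd ⊕ 61) ⊕ 65 = 9c ⊕ 65 = f9
byte 2: (26 ⊕ 2e) ⊕ 70 = 08 ⊕ 70 = 78
byte 3: (3d ⊕ 6b) ⊕ 6f = 56 ⊕ 6f = 39
byte 4: (a6 ⊕ fa) ⊕ 72 = 5c ⊕ 72 = 2e
byte 5: (a0 ⊕ 13) ⊕ 74 = b3 ⊕ 74 = c7
byte 6: (3c ⊕ 45) ⊕ 20 = 79 ⊕ 20 = 59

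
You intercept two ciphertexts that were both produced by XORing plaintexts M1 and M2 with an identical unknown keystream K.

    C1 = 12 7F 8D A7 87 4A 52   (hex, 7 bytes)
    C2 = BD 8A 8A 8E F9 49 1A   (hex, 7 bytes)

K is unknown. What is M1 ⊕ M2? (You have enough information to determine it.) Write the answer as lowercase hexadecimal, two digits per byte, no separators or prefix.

aff507297e0348

C1 ⊕ C2 = (M1 ⊕ K) ⊕ (M2 ⊕ K) = M1 ⊕ M2 — the shared key cancels under XOR.
byte 0: 00010010 ⊕ 10111101 = 10101111
byte 1: 01111111 ⊕ 10001010 = 11110101
byte 2: 10001101 ⊕ 10001010 = 00000111
byte 3: 10100111 ⊕ 10001110 = 00101001
byte 4: 10000111 ⊕ 11111001 = 01111110
byte 5: 01001010 ⊕ 01001001 = 00000011
byte 6: 01010010 ⊕ 00011010 = 01001000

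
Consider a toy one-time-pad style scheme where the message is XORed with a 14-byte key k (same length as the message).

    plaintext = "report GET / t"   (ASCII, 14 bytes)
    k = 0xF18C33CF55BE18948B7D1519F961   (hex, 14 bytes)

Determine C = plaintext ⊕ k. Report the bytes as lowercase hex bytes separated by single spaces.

83 e9 43 a0 27 ca 38 d3 ce 29 35 36 d9 15

XOR is its own inverse, so applying the key byte-wise gives the result directly.
byte 0: 72 XOR f1 = 83
byte 1: 65 XOR 8c = e9
byte 2: 70 XOR 33 = 43
byte 3: 6f XOR cf = a0
byte 4: 72 XOR 55 = 27
byte 5: 74 XOR be = ca
byte 6: 20 XOR 18 = 38
byte 7: 47 XOR 94 = d3
byte 8: 45 XOR 8b = ce
byte 9: 54 XOR 7d = 29
byte 10: 20 XOR 15 = 35
byte 11: 2f XOR 19 = 36
byte 12: 20 XOR f9 = d9
byte 13: 74 XOR 61 = 15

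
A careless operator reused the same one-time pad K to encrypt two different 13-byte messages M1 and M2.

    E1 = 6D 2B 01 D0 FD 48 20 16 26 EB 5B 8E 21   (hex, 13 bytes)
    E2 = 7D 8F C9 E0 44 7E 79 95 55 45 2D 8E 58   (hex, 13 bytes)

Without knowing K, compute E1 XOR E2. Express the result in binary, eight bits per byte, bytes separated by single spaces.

00010000 10100100 11001000 00110000 10111001 00110110 01011001 10000011 01110011 10101110 01110110 00000000 01111001

E1 ⊕ E2 = (M1 ⊕ K) ⊕ (M2 ⊕ K) = M1 ⊕ M2 — the shared key cancels under XOR.
109 ⊕ 125 =  16
 43 ⊕ 143 = 164
  1 ⊕ 201 = 200
208 ⊕ 224 =  48
253 ⊕  68 = 185
 72 ⊕ 126 =  54
 32 ⊕ 121 =  89
 22 ⊕ 149 = 131
 38 ⊕  85 = 115
235 ⊕  69 = 174
 91 ⊕  45 = 118
142 ⊕ 142 =   0
 33 ⊕  88 = 121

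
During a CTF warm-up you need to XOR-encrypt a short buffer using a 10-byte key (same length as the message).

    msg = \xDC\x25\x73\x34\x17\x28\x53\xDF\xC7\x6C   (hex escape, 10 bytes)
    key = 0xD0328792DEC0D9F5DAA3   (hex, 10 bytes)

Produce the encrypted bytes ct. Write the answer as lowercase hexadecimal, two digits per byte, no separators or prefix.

dc xor d0 = 0c
25 xor 32 = 17
73 xor 87 = f4
34 xor 92 = a6
17 xor de = c9
28 xor c0 = e8
53 xor d9 = 8a
df xor f5 = 2a
c7 xor da = 1d
6c xor a3 = cf

0c17f4a6c9e88a2a1dcf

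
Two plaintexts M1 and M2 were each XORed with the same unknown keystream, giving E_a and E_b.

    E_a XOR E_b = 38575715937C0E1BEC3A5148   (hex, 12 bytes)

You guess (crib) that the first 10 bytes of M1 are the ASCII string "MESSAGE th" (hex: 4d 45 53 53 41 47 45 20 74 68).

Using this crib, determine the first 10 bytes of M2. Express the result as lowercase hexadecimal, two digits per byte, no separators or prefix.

Since E_a ⊕ E_b = M1 ⊕ M2, XORing with the guessed M1 bytes yields the corresponding M2 bytes: M2 = (E_a ⊕ E_b) ⊕ M1.
38 XOR 4d = 75
57 XOR 45 = 12
57 XOR 53 = 04
15 XOR 53 = 46
93 XOR 41 = d2
7c XOR 47 = 3b
0e XOR 45 = 4b
1b XOR 20 = 3b
ec XOR 74 = 98
3a XOR 68 = 52

75120446d23b4b3b9852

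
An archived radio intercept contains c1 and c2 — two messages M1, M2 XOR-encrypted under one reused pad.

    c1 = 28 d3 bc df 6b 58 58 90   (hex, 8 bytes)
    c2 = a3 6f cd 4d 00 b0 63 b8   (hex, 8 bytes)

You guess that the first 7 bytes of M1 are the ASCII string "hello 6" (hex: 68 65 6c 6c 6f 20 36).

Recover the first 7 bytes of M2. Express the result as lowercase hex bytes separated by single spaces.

e3 d9 1d fe 04 c8 0d

First, c1 ⊕ c2 = (M1 ⊕ K) ⊕ (M2 ⊕ K) = M1 ⊕ M2, so the key drops out. Then M2 = (M1 ⊕ M2) ⊕ M1 over the first 7 bytes.
byte 0: (28 ⊕ a3) ⊕ 68 = 8b ⊕ 68 = e3
byte 1: (d3 ⊕ 6f) ⊕ 65 = bc ⊕ 65 = d9
byte 2: (bc ⊕ cd) ⊕ 6c = 71 ⊕ 6c = 1d
byte 3: (df ⊕ 4d) ⊕ 6c = 92 ⊕ 6c = fe
byte 4: (6b ⊕ 00) ⊕ 6f = 6b ⊕ 6f = 04
byte 5: (58 ⊕ b0) ⊕ 20 = e8 ⊕ 20 = c8
byte 6: (58 ⊕ 63) ⊕ 36 = 3b ⊕ 36 = 0d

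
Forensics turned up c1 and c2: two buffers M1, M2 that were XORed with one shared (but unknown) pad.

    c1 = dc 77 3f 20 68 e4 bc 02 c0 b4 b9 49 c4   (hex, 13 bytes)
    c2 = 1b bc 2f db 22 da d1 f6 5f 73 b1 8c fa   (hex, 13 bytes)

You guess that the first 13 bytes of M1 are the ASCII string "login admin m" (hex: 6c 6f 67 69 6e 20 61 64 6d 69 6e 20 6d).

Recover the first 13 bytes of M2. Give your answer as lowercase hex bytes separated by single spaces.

ab a4 77 92 24 1e 0c 90 f2 ae 66 e5 53

First, c1 ⊕ c2 = (M1 ⊕ K) ⊕ (M2 ⊕ K) = M1 ⊕ M2, so the key drops out. Then M2 = (M1 ⊕ M2) ⊕ M1 over the first 13 bytes.
byte 0: (dc xor 1b) xor 6c = c7 xor 6c = ab
byte 1: (77 xor bc) xor 6f = cb xor 6f = a4
byte 2: (3f xor 2f) xor 67 = 10 xor 67 = 77
byte 3: (20 xor db) xor 69 = fb xor 69 = 92
byte 4: (68 xor 22) xor 6e = 4a xor 6e = 24
byte 5: (e4 xor da) xor 20 = 3e xor 20 = 1e
byte 6: (bc xor d1) xor 61 = 6d xor 61 = 0c
byte 7: (02 xor f6) xor 64 = f4 xor 64 = 90
byte 8: (c0 xor 5f) xor 6d = 9f xor 6d = f2
byte 9: (b4 xor 73) xor 69 = c7 xor 69 = ae
byte 10: (b9 xor b1) xor 6e = 08 xor 6e = 66
byte 11: (49 xor 8c) xor 20 = c5 xor 20 = e5
byte 12: (c4 xor fa) xor 6d = 3e xor 6d = 53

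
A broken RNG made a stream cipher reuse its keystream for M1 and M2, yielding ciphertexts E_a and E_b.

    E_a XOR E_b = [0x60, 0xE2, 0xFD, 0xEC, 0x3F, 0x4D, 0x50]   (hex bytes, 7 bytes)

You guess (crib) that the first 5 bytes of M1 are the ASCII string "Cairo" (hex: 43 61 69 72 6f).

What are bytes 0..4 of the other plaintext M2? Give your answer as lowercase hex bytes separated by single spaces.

23 83 94 9e 50

Since E_a ⊕ E_b = M1 ⊕ M2, XORing with the guessed M1 bytes yields the corresponding M2 bytes: M2 = (E_a ⊕ E_b) ⊕ M1.
byte 0: 01100000 ⊕ 01000011 = 00100011
byte 1: 11100010 ⊕ 01100001 = 10000011
byte 2: 11111101 ⊕ 01101001 = 10010100
byte 3: 11101100 ⊕ 01110010 = 10011110
byte 4: 00111111 ⊕ 01101111 = 01010000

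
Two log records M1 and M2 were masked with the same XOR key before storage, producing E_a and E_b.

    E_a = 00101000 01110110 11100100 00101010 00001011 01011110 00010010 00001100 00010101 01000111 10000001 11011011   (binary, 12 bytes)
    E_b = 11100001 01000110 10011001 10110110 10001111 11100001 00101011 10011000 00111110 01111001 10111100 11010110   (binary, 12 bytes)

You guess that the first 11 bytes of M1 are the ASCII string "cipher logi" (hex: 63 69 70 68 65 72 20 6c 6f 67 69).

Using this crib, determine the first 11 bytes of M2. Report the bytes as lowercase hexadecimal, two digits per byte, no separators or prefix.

First, E_a ⊕ E_b = (M1 ⊕ K) ⊕ (M2 ⊕ K) = M1 ⊕ M2, so the key drops out. Then M2 = (M1 ⊕ M2) ⊕ M1 over the first 11 bytes.
byte 0: (28 xor e1) xor 63 = c9 xor 63 = aa
byte 1: (76 xor 46) xor 69 = 30 xor 69 = 59
byte 2: (e4 xor 99) xor 70 = 7d xor 70 = 0d
byte 3: (2a xor b6) xor 68 = 9c xor 68 = f4
byte 4: (0b xor 8f) xor 65 = 84 xor 65 = e1
byte 5: (5e xor e1) xor 72 = bf xor 72 = cd
byte 6: (12 xor 2b) xor 20 = 39 xor 20 = 19
byte 7: (0c xor 98) xor 6c = 94 xor 6c = f8
byte 8: (15 xor 3e) xor 6f = 2b xor 6f = 44
byte 9: (47 xor 79) xor 67 = 3e xor 67 = 59
byte 10: (81 xor bc) xor 69 = 3d xor 69 = 54

aa590df4e1cd19f8445954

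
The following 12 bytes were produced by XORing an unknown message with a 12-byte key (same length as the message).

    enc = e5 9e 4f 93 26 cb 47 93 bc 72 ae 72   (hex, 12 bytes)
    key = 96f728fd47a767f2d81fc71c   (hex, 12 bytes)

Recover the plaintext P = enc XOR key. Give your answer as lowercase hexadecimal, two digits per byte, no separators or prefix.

XOR is its own inverse, so applying the key byte-wise gives the result directly.
e5 XOR 96 = 73
9e XOR f7 = 69
4f XOR 28 = 67
93 XOR fd = 6e
26 XOR 47 = 61
cb XOR a7 = 6c
47 XOR 67 = 20
93 XOR f2 = 61
bc XOR d8 = 64
72 XOR 1f = 6d
ae XOR c7 = 69
72 XOR 1c = 6e

7369676e616c2061646d696e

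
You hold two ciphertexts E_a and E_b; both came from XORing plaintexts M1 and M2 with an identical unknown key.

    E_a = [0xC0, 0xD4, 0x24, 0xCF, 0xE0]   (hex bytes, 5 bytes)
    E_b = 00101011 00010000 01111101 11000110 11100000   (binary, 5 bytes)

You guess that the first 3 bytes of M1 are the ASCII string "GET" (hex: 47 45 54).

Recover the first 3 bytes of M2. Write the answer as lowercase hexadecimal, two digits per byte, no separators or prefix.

ac810d

First, E_a ⊕ E_b = (M1 ⊕ K) ⊕ (M2 ⊕ K) = M1 ⊕ M2, so the key drops out. Then M2 = (M1 ⊕ M2) ⊕ M1 over the first 3 bytes.
byte 0: (c0 ^ 2b) ^ 47 = eb ^ 47 = ac
byte 1: (d4 ^ 10) ^ 45 = c4 ^ 45 = 81
byte 2: (24 ^ 7d) ^ 54 = 59 ^ 54 = 0d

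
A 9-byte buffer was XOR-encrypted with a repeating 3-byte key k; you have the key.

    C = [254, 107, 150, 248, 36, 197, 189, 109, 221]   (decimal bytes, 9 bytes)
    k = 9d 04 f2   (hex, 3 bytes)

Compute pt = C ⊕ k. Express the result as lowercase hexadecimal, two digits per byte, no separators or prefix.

636f6465203720692f

The 3-byte key repeats, so the effective keystream is 9d 04 f2 9d 04 f2 9d 04 f2.
byte 0: 254 ⊕ 157 =  99
byte 1: 107 ⊕   4 = 111
byte 2: 150 ⊕ 242 = 100
byte 3: 248 ⊕ 157 = 101
byte 4:  36 ⊕   4 =  32
byte 5: 197 ⊕ 242 =  55
byte 6: 189 ⊕ 157 =  32
byte 7: 109 ⊕   4 = 105
byte 8: 221 ⊕ 242 =  47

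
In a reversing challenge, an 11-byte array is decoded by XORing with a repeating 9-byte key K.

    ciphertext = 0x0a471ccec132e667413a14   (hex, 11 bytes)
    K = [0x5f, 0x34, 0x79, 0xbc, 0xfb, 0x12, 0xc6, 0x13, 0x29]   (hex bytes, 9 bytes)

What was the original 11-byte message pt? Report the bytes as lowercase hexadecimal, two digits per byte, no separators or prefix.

The 9-byte key repeats, so the effective keystream is 5f 34 79 bc fb 12 c6 13 29 5f 34.
byte 0: 0a XOR 5f = 55
byte 1: 47 XOR 34 = 73
byte 2: 1c XOR 79 = 65
byte 3: ce XOR bc = 72
byte 4: c1 XOR fb = 3a
byte 5: 32 XOR 12 = 20
byte 6: e6 XOR c6 = 20
byte 7: 67 XOR 13 = 74
byte 8: 41 XOR 29 = 68
byte 9: 3a XOR 5f = 65
byte 10: 14 XOR 34 = 20

557365723a202074686520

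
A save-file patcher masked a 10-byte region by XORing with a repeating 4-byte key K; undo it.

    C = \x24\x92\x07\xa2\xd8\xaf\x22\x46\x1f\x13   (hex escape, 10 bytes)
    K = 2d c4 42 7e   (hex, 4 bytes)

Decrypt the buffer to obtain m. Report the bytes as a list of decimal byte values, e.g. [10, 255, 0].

[9, 86, 69, 220, 245, 107, 96, 56, 50, 215]

The 4-byte key repeats, so the effective keystream is 2d c4 42 7e 2d c4 42 7e 2d c4.
byte 0: 24 xor 2d = 09
byte 1: 92 xor c4 = 56
byte 2: 07 xor 42 = 45
byte 3: a2 xor 7e = dc
byte 4: d8 xor 2d = f5
byte 5: af xor c4 = 6b
byte 6: 22 xor 42 = 60
byte 7: 46 xor 7e = 38
byte 8: 1f xor 2d = 32
byte 9: 13 xor c4 = d7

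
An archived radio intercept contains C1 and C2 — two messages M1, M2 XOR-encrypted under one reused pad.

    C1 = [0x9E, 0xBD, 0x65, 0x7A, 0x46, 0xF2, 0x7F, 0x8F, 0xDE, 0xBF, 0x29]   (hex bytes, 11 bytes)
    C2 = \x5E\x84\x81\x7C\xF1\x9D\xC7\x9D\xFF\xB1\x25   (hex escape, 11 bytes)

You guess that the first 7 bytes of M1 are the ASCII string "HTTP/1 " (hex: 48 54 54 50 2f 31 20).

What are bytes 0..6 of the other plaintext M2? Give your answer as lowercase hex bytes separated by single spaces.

First, C1 ⊕ C2 = (M1 ⊕ K) ⊕ (M2 ⊕ K) = M1 ⊕ M2, so the key drops out. Then M2 = (M1 ⊕ M2) ⊕ M1 over the first 7 bytes.
byte 0: (9e ^ 5e) ^ 48 = c0 ^ 48 = 88
byte 1: (bd ^ 84) ^ 54 = 39 ^ 54 = 6d
byte 2: (65 ^ 81) ^ 54 = e4 ^ 54 = b0
byte 3: (7a ^ 7c) ^ 50 = 06 ^ 50 = 56
byte 4: (46 ^ f1) ^ 2f = b7 ^ 2f = 98
byte 5: (f2 ^ 9d) ^ 31 = 6f ^ 31 = 5e
byte 6: (7f ^ c7) ^ 20 = b8 ^ 20 = 98

88 6d b0 56 98 5e 98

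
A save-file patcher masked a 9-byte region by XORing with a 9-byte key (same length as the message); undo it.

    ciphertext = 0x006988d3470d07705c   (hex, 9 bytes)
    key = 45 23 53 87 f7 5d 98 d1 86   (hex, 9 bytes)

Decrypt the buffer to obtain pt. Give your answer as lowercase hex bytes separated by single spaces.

byte 0: 00 ⊕ 45 = 45
byte 1: 69 ⊕ 23 = 4a
byte 2: 88 ⊕ 53 = db
byte 3: d3 ⊕ 87 = 54
byte 4: 47 ⊕ f7 = b0
byte 5: 0d ⊕ 5d = 50
byte 6: 07 ⊕ 98 = 9f
byte 7: 70 ⊕ d1 = a1
byte 8: 5c ⊕ 86 = da

45 4a db 54 b0 50 9f a1 da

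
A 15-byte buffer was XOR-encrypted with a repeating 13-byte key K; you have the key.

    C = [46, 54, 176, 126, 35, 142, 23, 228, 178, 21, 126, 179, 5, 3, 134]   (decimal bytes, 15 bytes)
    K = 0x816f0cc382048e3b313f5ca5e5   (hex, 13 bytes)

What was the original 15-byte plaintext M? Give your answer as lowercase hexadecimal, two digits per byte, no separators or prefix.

af59bcbda18a99df832a2216e082e9

The 13-byte key repeats, so the effective keystream is 81 6f 0c c3 82 04 8e 3b 31 3f 5c a5 e5 81 6f.
byte 0:  46 XOR 129 = 175
byte 1:  54 XOR 111 =  89
byte 2: 176 XOR  12 = 188
byte 3: 126 XOR 195 = 189
byte 4:  35 XOR 130 = 161
byte 5: 142 XOR   4 = 138
byte 6:  23 XOR 142 = 153
byte 7: 228 XOR  59 = 223
byte 8: 178 XOR  49 = 131
byte 9:  21 XOR  63 =  42
byte 10: 126 XOR  92 =  34
byte 11: 179 XOR 165 =  22
byte 12:   5 XOR 229 = 224
byte 13:   3 XOR 129 = 130
byte 14: 134 XOR 111 = 233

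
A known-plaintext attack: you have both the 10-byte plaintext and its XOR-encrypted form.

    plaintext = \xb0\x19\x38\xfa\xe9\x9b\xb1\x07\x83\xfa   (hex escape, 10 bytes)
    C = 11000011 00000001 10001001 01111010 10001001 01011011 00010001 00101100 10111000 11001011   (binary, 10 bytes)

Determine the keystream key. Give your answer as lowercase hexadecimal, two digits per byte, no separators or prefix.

7318b18060c0a02b3b31

Since C = plaintext ⊕ key, XORing both sides with plaintext gives key = plaintext ⊕ C.
176 ⊕ 195 = 115
 25 ⊕   1 =  24
 56 ⊕ 137 = 177
250 ⊕ 122 = 128
233 ⊕ 137 =  96
155 ⊕  91 = 192
177 ⊕  17 = 160
  7 ⊕  44 =  43
131 ⊕ 184 =  59
250 ⊕ 203 =  49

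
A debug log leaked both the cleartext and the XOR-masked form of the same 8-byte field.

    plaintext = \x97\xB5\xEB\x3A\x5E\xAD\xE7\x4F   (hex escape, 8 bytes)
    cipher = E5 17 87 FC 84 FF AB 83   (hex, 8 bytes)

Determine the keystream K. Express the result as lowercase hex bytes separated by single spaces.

Since cipher = plaintext ⊕ K, XORing both sides with plaintext gives K = plaintext ⊕ cipher.
97 XOR e5 = 72
b5 XOR 17 = a2
eb XOR 87 = 6c
3a XOR fc = c6
5e XOR 84 = da
ad XOR ff = 52
e7 XOR ab = 4c
4f XOR 83 = cc

72 a2 6c c6 da 52 4c cc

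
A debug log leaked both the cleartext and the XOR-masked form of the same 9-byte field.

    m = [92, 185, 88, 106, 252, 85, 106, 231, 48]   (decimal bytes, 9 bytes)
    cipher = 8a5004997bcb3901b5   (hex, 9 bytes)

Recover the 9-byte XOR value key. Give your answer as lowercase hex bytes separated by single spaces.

d6 e9 5c f3 87 9e 53 e6 85

Since cipher = m ⊕ key, XORing both sides with m gives key = m ⊕ cipher.
01011100 ⊕ 10001010 = 11010110
10111001 ⊕ 01010000 = 11101001
01011000 ⊕ 00000100 = 01011100
01101010 ⊕ 10011001 = 11110011
11111100 ⊕ 01111011 = 10000111
01010101 ⊕ 11001011 = 10011110
01101010 ⊕ 00111001 = 01010011
11100111 ⊕ 00000001 = 11100110
00110000 ⊕ 10110101 = 10000101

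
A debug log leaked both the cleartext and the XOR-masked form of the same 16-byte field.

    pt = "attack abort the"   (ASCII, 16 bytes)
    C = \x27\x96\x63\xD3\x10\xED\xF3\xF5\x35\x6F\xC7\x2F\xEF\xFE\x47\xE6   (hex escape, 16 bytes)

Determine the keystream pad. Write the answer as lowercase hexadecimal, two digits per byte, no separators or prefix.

Since C = pt ⊕ pad, XORing both sides with pt gives pad = pt ⊕ C.
61 XOR 27 = 46
74 XOR 96 = e2
74 XOR 63 = 17
61 XOR d3 = b2
63 XOR 10 = 73
6b XOR ed = 86
20 XOR f3 = d3
61 XOR f5 = 94
62 XOR 35 = 57
6f XOR 6f = 00
72 XOR c7 = b5
74 XOR 2f = 5b
20 XOR ef = cf
74 XOR fe = 8a
68 XOR 47 = 2f
65 XOR e6 = 83

46e217b27386d3945700b55bcf8a2f83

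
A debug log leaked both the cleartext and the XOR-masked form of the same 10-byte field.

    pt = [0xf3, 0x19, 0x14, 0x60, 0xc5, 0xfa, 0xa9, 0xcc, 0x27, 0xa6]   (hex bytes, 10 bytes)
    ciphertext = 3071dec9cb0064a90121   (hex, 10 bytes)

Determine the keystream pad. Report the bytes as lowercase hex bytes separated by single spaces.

c3 68 ca a9 0e fa cd 65 26 87

Since ciphertext = pt ⊕ pad, XORing both sides with pt gives pad = pt ⊕ ciphertext.
byte 0: f3 ⊕ 30 = c3
byte 1: 19 ⊕ 71 = 68
byte 2: 14 ⊕ de = ca
byte 3: 60 ⊕ c9 = a9
byte 4: c5 ⊕ cb = 0e
byte 5: fa ⊕ 00 = fa
byte 6: a9 ⊕ 64 = cd
byte 7: cc ⊕ a9 = 65
byte 8: 27 ⊕ 01 = 26
byte 9: a6 ⊕ 21 = 87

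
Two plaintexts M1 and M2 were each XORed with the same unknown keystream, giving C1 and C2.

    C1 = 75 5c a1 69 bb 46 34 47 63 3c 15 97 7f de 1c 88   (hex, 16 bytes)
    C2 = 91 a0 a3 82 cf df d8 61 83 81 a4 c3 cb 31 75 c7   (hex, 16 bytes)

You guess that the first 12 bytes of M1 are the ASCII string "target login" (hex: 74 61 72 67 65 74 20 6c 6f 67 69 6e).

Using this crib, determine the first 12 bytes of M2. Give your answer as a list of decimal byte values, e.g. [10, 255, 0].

[144, 157, 112, 140, 17, 237, 204, 74, 143, 218, 216, 58]

First, C1 ⊕ C2 = (M1 ⊕ K) ⊕ (M2 ⊕ K) = M1 ⊕ M2, so the key drops out. Then M2 = (M1 ⊕ M2) ⊕ M1 over the first 12 bytes.
byte 0: (75 xor 91) xor 74 = e4 xor 74 = 90
byte 1: (5c xor a0) xor 61 = fc xor 61 = 9d
byte 2: (a1 xor a3) xor 72 = 02 xor 72 = 70
byte 3: (69 xor 82) xor 67 = eb xor 67 = 8c
byte 4: (bb xor cf) xor 65 = 74 xor 65 = 11
byte 5: (46 xor df) xor 74 = 99 xor 74 = ed
byte 6: (34 xor d8) xor 20 = ec xor 20 = cc
byte 7: (47 xor 61) xor 6c = 26 xor 6c = 4a
byte 8: (63 xor 83) xor 6f = e0 xor 6f = 8f
byte 9: (3c xor 81) xor 67 = bd xor 67 = da
byte 10: (15 xor a4) xor 69 = b1 xor 69 = d8
byte 11: (97 xor c3) xor 6e = 54 xor 6e = 3a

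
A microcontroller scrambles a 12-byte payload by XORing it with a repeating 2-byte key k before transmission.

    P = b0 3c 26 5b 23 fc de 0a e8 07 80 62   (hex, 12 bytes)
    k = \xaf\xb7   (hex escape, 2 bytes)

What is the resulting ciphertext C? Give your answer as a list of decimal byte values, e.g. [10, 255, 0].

The 2-byte key repeats, so the effective keystream is af b7 af b7 af b7 af b7 af b7 af b7.
byte 0: b0 ⊕ af = 1f
byte 1: 3c ⊕ b7 = 8b
byte 2: 26 ⊕ af = 89
byte 3: 5b ⊕ b7 = ec
byte 4: 23 ⊕ af = 8c
byte 5: fc ⊕ b7 = 4b
byte 6: de ⊕ af = 71
byte 7: 0a ⊕ b7 = bd
byte 8: e8 ⊕ af = 47
byte 9: 07 ⊕ b7 = b0
byte 10: 80 ⊕ af = 2f
byte 11: 62 ⊕ b7 = d5

[31, 139, 137, 236, 140, 75, 113, 189, 71, 176, 47, 213]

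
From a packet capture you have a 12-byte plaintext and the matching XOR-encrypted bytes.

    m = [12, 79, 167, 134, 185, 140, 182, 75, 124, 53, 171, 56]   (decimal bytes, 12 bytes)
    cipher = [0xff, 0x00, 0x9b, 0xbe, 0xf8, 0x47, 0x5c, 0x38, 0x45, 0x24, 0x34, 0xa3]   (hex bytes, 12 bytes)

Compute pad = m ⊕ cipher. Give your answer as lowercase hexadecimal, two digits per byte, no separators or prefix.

f34f3c3841cbea7339119f9b

Since cipher = m ⊕ pad, XORing both sides with m gives pad = m ⊕ cipher.
byte 0: 0c ⊕ ff = f3
byte 1: 4f ⊕ 00 = 4f
byte 2: a7 ⊕ 9b = 3c
byte 3: 86 ⊕ be = 38
byte 4: b9 ⊕ f8 = 41
byte 5: 8c ⊕ 47 = cb
byte 6: b6 ⊕ 5c = ea
byte 7: 4b ⊕ 38 = 73
byte 8: 7c ⊕ 45 = 39
byte 9: 35 ⊕ 24 = 11
byte 10: ab ⊕ 34 = 9f
byte 11: 38 ⊕ a3 = 9b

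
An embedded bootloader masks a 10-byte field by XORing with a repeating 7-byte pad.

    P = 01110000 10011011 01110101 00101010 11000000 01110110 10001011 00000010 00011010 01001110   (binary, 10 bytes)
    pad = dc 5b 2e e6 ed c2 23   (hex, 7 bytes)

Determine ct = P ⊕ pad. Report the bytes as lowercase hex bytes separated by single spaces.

ac c0 5b cc 2d b4 a8 de 41 60

The 7-byte key repeats, so the effective keystream is dc 5b 2e e6 ed c2 23 dc 5b 2e.
byte 0: 70 ⊕ dc = ac
byte 1: 9b ⊕ 5b = c0
byte 2: 75 ⊕ 2e = 5b
byte 3: 2a ⊕ e6 = cc
byte 4: c0 ⊕ ed = 2d
byte 5: 76 ⊕ c2 = b4
byte 6: 8b ⊕ 23 = a8
byte 7: 02 ⊕ dc = de
byte 8: 1a ⊕ 5b = 41
byte 9: 4e ⊕ 2e = 60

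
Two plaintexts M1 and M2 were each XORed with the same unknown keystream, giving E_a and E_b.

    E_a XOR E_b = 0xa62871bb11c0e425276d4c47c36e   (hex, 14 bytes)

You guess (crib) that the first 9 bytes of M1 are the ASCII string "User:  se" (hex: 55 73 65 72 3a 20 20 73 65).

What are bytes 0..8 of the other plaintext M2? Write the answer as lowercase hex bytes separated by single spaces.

Since E_a ⊕ E_b = M1 ⊕ M2, XORing with the guessed M1 bytes yields the corresponding M2 bytes: M2 = (E_a ⊕ E_b) ⊕ M1.
166 xor  85 = 243
 40 xor 115 =  91
113 xor 101 =  20
187 xor 114 = 201
 17 xor  58 =  43
192 xor  32 = 224
228 xor  32 = 196
 37 xor 115 =  86
 39 xor 101 =  66

f3 5b 14 c9 2b e0 c4 56 42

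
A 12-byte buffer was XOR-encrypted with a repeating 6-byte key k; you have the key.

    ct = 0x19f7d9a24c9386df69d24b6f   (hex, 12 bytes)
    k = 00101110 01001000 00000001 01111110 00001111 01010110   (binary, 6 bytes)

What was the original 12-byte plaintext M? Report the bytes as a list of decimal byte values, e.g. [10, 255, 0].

The 6-byte key repeats, so the effective keystream is 2e 48 01 7e 0f 56 2e 48 01 7e 0f 56.
byte 0: 19 ⊕ 2e = 37
byte 1: f7 ⊕ 48 = bf
byte 2: d9 ⊕ 01 = d8
byte 3: a2 ⊕ 7e = dc
byte 4: 4c ⊕ 0f = 43
byte 5: 93 ⊕ 56 = c5
byte 6: 86 ⊕ 2e = a8
byte 7: df ⊕ 48 = 97
byte 8: 69 ⊕ 01 = 68
byte 9: d2 ⊕ 7e = ac
byte 10: 4b ⊕ 0f = 44
byte 11: 6f ⊕ 56 = 39

[55, 191, 216, 220, 67, 197, 168, 151, 104, 172, 68, 57]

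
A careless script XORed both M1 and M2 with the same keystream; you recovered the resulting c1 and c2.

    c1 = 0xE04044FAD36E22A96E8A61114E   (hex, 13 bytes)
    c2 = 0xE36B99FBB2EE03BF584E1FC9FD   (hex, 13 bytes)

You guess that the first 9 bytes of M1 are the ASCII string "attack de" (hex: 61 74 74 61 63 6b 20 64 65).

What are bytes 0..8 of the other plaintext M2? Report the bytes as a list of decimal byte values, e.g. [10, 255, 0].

[98, 95, 169, 96, 2, 235, 1, 114, 83]

First, c1 ⊕ c2 = (M1 ⊕ K) ⊕ (M2 ⊕ K) = M1 ⊕ M2, so the key drops out. Then M2 = (M1 ⊕ M2) ⊕ M1 over the first 9 bytes.
byte 0: (e0 XOR e3) XOR 61 = 03 XOR 61 = 62
byte 1: (40 XOR 6b) XOR 74 = 2b XOR 74 = 5f
byte 2: (44 XOR 99) XOR 74 = dd XOR 74 = a9
byte 3: (fa XOR fb) XOR 61 = 01 XOR 61 = 60
byte 4: (d3 XOR b2) XOR 63 = 61 XOR 63 = 02
byte 5: (6e XOR ee) XOR 6b = 80 XOR 6b = eb
byte 6: (22 XOR 03) XOR 20 = 21 XOR 20 = 01
byte 7: (a9 XOR bf) XOR 64 = 16 XOR 64 = 72
byte 8: (6e XOR 58) XOR 65 = 36 XOR 65 = 53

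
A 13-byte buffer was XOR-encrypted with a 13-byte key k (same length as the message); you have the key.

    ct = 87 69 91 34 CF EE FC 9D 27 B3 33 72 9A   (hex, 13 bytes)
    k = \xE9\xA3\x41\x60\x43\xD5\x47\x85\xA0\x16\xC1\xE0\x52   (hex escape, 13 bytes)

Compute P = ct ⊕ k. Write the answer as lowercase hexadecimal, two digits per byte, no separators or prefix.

XOR is its own inverse, so applying the key byte-wise gives the result directly.
byte 0: 87 XOR e9 = 6e
byte 1: 69 XOR a3 = ca
byte 2: 91 XOR 41 = d0
byte 3: 34 XOR 60 = 54
byte 4: cf XOR 43 = 8c
byte 5: ee XOR d5 = 3b
byte 6: fc XOR 47 = bb
byte 7: 9d XOR 85 = 18
byte 8: 27 XOR a0 = 87
byte 9: b3 XOR 16 = a5
byte 10: 33 XOR c1 = f2
byte 11: 72 XOR e0 = 92
byte 12: 9a XOR 52 = c8

6ecad0548c3bbb1887a5f292c8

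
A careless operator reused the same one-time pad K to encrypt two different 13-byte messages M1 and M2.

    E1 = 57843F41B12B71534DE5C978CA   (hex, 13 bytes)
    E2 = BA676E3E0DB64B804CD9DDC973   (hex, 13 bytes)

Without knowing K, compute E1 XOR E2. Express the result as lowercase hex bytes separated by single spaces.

E1 ⊕ E2 = (M1 ⊕ K) ⊕ (M2 ⊕ K) = M1 ⊕ M2 — the shared key cancels under XOR.
 87 ^ 186 = 237
132 ^ 103 = 227
 63 ^ 110 =  81
 65 ^  62 = 127
177 ^  13 = 188
 43 ^ 182 = 157
113 ^  75 =  58
 83 ^ 128 = 211
 77 ^  76 =   1
229 ^ 217 =  60
201 ^ 221 =  20
120 ^ 201 = 177
202 ^ 115 = 185

ed e3 51 7f bc 9d 3a d3 01 3c 14 b1 b9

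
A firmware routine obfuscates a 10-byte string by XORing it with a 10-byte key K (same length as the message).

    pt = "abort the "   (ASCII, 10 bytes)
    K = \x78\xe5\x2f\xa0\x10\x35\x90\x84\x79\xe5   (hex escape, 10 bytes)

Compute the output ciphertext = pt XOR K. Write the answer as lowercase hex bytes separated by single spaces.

19 87 40 d2 64 15 e4 ec 1c c5

61 ⊕ 78 = 19
62 ⊕ e5 = 87
6f ⊕ 2f = 40
72 ⊕ a0 = d2
74 ⊕ 10 = 64
20 ⊕ 35 = 15
74 ⊕ 90 = e4
68 ⊕ 84 = ec
65 ⊕ 79 = 1c
20 ⊕ e5 = c5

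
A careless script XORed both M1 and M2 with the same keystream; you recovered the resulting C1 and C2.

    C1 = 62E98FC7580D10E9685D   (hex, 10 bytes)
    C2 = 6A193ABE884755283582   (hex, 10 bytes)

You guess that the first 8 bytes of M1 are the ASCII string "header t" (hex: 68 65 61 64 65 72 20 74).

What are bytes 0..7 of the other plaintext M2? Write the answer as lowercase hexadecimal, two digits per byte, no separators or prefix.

First, C1 ⊕ C2 = (M1 ⊕ K) ⊕ (M2 ⊕ K) = M1 ⊕ M2, so the key drops out. Then M2 = (M1 ⊕ M2) ⊕ M1 over the first 8 bytes.
byte 0: (62 ^ 6a) ^ 68 = 08 ^ 68 = 60
byte 1: (e9 ^ 19) ^ 65 = f0 ^ 65 = 95
byte 2: (8f ^ 3a) ^ 61 = b5 ^ 61 = d4
byte 3: (c7 ^ be) ^ 64 = 79 ^ 64 = 1d
byte 4: (58 ^ 88) ^ 65 = d0 ^ 65 = b5
byte 5: (0d ^ 47) ^ 72 = 4a ^ 72 = 38
byte 6: (10 ^ 55) ^ 20 = 45 ^ 20 = 65
byte 7: (e9 ^ 28) ^ 74 = c1 ^ 74 = b5

6095d41db53865b5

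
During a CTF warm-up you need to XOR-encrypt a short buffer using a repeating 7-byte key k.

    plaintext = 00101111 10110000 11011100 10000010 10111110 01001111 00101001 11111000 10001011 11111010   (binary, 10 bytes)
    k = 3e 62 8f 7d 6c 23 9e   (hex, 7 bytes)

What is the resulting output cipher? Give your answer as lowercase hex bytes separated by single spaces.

11 d2 53 ff d2 6c b7 c6 e9 75

The 7-byte key repeats, so the effective keystream is 3e 62 8f 7d 6c 23 9e 3e 62 8f.
byte 0:  47 xor  62 =  17
byte 1: 176 xor  98 = 210
byte 2: 220 xor 143 =  83
byte 3: 130 xor 125 = 255
byte 4: 190 xor 108 = 210
byte 5:  79 xor  35 = 108
byte 6:  41 xor 158 = 183
byte 7: 248 xor  62 = 198
byte 8: 139 xor  98 = 233
byte 9: 250 xor 143 = 117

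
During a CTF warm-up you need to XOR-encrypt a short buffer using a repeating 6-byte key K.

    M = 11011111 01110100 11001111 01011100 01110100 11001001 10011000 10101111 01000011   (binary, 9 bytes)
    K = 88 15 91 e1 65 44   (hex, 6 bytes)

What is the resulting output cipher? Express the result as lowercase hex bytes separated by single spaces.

The 6-byte key repeats, so the effective keystream is 88 15 91 e1 65 44 88 15 91.
byte 0: 223 ^ 136 =  87
byte 1: 116 ^  21 =  97
byte 2: 207 ^ 145 =  94
byte 3:  92 ^ 225 = 189
byte 4: 116 ^ 101 =  17
byte 5: 201 ^  68 = 141
byte 6: 152 ^ 136 =  16
byte 7: 175 ^  21 = 186
byte 8:  67 ^ 145 = 210

57 61 5e bd 11 8d 10 ba d2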